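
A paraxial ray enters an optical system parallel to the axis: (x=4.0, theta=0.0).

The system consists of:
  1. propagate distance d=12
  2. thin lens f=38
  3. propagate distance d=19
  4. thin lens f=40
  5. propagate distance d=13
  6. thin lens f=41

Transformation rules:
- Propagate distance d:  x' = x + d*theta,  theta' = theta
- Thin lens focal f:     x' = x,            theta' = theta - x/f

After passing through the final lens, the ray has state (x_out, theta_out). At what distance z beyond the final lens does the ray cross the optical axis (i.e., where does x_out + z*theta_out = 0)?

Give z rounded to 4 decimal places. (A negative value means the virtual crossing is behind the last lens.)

Initial: x=4.0000 theta=0.0000
After 1 (propagate distance d=12): x=4.0000 theta=0.0000
After 2 (thin lens f=38): x=4.0000 theta=-2/19 (≈-0.1053)
After 3 (propagate distance d=19): x=2.0000 theta=-2/19 (≈-0.1053)
After 4 (thin lens f=40): x=2.0000 theta=-59/380 (≈-0.1553)
After 5 (propagate distance d=13): x=-7/380 (≈-0.0184) theta=-59/380 (≈-0.1553)
After 6 (thin lens f=41): x=-7/380 (≈-0.0184) theta=-603/3895 (≈-0.1548)
z_focus = -x_out/theta_out = -(-7/380)/(-603/3895) = -287/2412 ≈ -0.1190
Rounded to 4 decimal places: z = -0.1190

Answer: -0.1190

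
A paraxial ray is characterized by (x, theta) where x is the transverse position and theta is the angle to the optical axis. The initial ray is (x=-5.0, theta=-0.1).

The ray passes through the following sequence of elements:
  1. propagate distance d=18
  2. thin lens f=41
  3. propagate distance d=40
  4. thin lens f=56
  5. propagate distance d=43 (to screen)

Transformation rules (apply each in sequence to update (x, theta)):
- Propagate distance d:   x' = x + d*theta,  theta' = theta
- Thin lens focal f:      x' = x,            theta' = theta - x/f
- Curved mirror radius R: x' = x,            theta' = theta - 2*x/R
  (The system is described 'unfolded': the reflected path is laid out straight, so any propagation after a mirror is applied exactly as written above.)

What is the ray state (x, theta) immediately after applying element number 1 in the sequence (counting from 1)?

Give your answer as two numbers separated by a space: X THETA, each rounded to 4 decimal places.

Initial: x=-5.0000 theta=-0.1000
After 1 (propagate distance d=18): x=-6.8000 theta=-0.1000
Rounded to 4 decimal places: x = -6.8000, theta = -0.1000

Answer: -6.8000 -0.1000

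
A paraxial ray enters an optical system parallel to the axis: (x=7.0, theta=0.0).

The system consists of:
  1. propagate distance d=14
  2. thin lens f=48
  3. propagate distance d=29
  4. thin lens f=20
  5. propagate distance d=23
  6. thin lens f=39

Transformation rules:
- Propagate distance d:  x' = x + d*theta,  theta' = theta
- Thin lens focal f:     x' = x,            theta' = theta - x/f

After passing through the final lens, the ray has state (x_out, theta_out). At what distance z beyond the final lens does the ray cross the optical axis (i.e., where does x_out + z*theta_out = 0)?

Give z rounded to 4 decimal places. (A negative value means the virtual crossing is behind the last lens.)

Initial: x=7.0000 theta=0.0000
After 1 (propagate distance d=14): x=7.0000 theta=0.0000
After 2 (thin lens f=48): x=7.0000 theta=-7/48 (≈-0.1458)
After 3 (propagate distance d=29): x=133/48 (≈2.7708) theta=-7/48 (≈-0.1458)
After 4 (thin lens f=20): x=133/48 (≈2.7708) theta=-91/320 (≈-0.2844)
After 5 (propagate distance d=23): x=-3619/960 (≈-3.7698) theta=-91/320 (≈-0.2844)
After 6 (thin lens f=39): x=-3619/960 (≈-3.7698) theta=-1757/9360 (≈-0.1877)
z_focus = -x_out/theta_out = -(-3619/960)/(-1757/9360) = -20163/1004 ≈ -20.0827
Rounded to 4 decimal places: z = -20.0827

Answer: -20.0827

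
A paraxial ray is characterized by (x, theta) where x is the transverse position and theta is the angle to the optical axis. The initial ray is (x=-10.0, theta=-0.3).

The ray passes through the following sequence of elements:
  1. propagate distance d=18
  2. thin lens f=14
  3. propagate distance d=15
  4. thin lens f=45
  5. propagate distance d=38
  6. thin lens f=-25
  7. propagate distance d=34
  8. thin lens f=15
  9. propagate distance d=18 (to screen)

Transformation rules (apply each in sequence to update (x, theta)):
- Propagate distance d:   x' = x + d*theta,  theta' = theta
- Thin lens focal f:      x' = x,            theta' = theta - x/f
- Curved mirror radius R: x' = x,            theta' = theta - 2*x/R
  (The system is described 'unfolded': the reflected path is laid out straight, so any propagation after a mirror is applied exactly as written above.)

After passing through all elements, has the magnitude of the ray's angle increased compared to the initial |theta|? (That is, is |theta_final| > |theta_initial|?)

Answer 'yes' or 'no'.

Answer: yes

Derivation:
Initial: x=-10.0000 theta=-0.3000
After 1 (propagate distance d=18): x=-15.4000 theta=-0.3000
After 2 (thin lens f=14): x=-15.4000 theta=0.8000
After 3 (propagate distance d=15): x=-3.4000 theta=0.8000
After 4 (thin lens f=45): x=-3.4000 theta=197/225 (≈0.8756)
After 5 (propagate distance d=38): x=6721/225 (≈29.8711) theta=197/225 (≈0.8756)
After 6 (thin lens f=-25): x=6721/225 (≈29.8711) theta=2.0704
After 7 (propagate distance d=34): x=563989/5625 (≈100.2647) theta=2.0704
After 8 (thin lens f=15): x=563989/5625 (≈100.2647) theta=-389299/84375 (≈-4.6139)
After 9 (propagate distance d=18 (to screen)): x=484151/28125 (≈17.2143) theta=-389299/84375 (≈-4.6139)
|theta_initial|=0.3000 |theta_final|=389299/84375 (≈4.6139) -> increased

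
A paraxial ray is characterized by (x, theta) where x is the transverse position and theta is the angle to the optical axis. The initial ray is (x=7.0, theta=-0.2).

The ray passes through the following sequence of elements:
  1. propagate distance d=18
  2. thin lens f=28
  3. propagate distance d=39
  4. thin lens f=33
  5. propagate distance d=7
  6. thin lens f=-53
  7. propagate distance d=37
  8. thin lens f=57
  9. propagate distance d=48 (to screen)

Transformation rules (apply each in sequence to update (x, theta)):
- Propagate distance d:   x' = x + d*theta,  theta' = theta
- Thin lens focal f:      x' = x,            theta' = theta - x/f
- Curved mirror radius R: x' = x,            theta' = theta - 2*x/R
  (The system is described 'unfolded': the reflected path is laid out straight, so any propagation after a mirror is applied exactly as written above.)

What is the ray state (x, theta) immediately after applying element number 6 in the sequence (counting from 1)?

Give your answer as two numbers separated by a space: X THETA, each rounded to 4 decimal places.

Answer: -9.4478 -0.2228

Derivation:
Initial: x=7.0000 theta=-0.2000
After 1 (propagate distance d=18): x=3.4000 theta=-0.2000
After 2 (thin lens f=28): x=3.4000 theta=-9/28 (≈-0.3214)
After 3 (propagate distance d=39): x=-1279/140 (≈-9.1357) theta=-9/28 (≈-0.3214)
After 4 (thin lens f=33): x=-1279/140 (≈-9.1357) theta=-103/2310 (≈-0.0446)
After 5 (propagate distance d=7): x=-43649/4620 (≈-9.4478) theta=-103/2310 (≈-0.0446)
After 6 (thin lens f=-53): x=-43649/4620 (≈-9.4478) theta=-18189/81620 (≈-0.2228)
Rounded to 4 decimal places: x = -9.4478, theta = -0.2228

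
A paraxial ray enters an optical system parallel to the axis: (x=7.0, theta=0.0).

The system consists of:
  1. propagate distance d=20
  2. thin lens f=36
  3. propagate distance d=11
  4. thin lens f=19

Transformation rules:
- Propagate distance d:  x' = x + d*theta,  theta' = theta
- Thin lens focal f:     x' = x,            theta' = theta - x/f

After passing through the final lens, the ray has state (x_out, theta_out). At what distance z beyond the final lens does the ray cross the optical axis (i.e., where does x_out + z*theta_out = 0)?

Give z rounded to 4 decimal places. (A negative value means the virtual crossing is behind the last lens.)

Answer: 10.7955

Derivation:
Initial: x=7.0000 theta=0.0000
After 1 (propagate distance d=20): x=7.0000 theta=0.0000
After 2 (thin lens f=36): x=7.0000 theta=-7/36 (≈-0.1944)
After 3 (propagate distance d=11): x=175/36 (≈4.8611) theta=-7/36 (≈-0.1944)
After 4 (thin lens f=19): x=175/36 (≈4.8611) theta=-77/171 (≈-0.4503)
z_focus = -x_out/theta_out = -(175/36)/(-77/171) = 475/44 ≈ 10.7955
Rounded to 4 decimal places: z = 10.7955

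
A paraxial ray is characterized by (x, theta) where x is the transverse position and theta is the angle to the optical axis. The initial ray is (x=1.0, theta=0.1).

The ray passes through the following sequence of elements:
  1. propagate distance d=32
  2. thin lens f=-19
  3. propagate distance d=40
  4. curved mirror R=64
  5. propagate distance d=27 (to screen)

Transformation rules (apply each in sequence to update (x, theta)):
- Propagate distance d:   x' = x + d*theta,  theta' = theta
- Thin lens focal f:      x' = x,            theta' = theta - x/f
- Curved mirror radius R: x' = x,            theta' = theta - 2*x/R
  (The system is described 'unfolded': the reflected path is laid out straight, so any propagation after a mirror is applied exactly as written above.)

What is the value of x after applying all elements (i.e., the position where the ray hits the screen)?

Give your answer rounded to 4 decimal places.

Initial: x=1.0000 theta=0.1000
After 1 (propagate distance d=32): x=4.2000 theta=0.1000
After 2 (thin lens f=-19): x=4.2000 theta=61/190 (≈0.3211)
After 3 (propagate distance d=40): x=1619/95 (≈17.0421) theta=61/190 (≈0.3211)
After 4 (curved mirror R=64): x=1619/95 (≈17.0421) theta=-643/3040 (≈-0.2115)
After 5 (propagate distance d=27 (to screen)): x=1813/160 (≈11.3313) theta=-643/3040 (≈-0.2115)
Rounded to 4 decimal places: x = 11.3313

Answer: 11.3313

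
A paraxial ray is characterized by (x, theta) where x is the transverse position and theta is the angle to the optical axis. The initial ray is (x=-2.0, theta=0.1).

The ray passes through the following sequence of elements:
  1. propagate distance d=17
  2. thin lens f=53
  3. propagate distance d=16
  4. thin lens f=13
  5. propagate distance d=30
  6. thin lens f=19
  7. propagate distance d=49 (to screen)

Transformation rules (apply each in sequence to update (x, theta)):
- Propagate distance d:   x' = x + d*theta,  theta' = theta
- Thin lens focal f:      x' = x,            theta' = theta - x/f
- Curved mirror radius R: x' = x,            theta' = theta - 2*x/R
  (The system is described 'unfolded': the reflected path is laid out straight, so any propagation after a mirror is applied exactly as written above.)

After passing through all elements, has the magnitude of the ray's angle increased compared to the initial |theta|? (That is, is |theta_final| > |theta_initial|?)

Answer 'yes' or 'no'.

Answer: no

Derivation:
Initial: x=-2.0000 theta=0.1000
After 1 (propagate distance d=17): x=-0.3000 theta=0.1000
After 2 (thin lens f=53): x=-0.3000 theta=28/265 (≈0.1057)
After 3 (propagate distance d=16): x=737/530 (≈1.3906) theta=28/265 (≈0.1057)
After 4 (thin lens f=13): x=737/530 (≈1.3906) theta=-9/6890 (≈-0.0013)
After 5 (propagate distance d=30): x=9311/6890 (≈1.3514) theta=-9/6890 (≈-0.0013)
After 6 (thin lens f=19): x=9311/6890 (≈1.3514) theta=-4741/65455 (≈-0.0724)
After 7 (propagate distance d=49 (to screen)): x=-287709/130910 (≈-2.1978) theta=-4741/65455 (≈-0.0724)
|theta_initial|=0.1000 |theta_final|=4741/65455 (≈0.0724) -> not increased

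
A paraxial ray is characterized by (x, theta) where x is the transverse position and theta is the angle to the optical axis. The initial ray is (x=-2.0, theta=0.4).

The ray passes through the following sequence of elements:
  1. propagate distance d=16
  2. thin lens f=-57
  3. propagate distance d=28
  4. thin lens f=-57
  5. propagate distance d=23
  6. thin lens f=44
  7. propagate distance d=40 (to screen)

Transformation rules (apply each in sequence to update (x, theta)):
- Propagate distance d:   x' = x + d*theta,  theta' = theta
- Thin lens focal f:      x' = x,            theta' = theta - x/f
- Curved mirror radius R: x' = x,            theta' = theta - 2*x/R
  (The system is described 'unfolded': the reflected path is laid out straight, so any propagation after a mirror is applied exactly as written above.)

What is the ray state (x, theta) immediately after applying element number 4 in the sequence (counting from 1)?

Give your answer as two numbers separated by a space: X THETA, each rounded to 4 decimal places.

Initial: x=-2.0000 theta=0.4000
After 1 (propagate distance d=16): x=4.4000 theta=0.4000
After 2 (thin lens f=-57): x=4.4000 theta=136/285 (≈0.4772)
After 3 (propagate distance d=28): x=5062/285 (≈17.7614) theta=136/285 (≈0.4772)
After 4 (thin lens f=-57): x=5062/285 (≈17.7614) theta=12814/16245 (≈0.7888)
Rounded to 4 decimal places: x = 17.7614, theta = 0.7888

Answer: 17.7614 0.7888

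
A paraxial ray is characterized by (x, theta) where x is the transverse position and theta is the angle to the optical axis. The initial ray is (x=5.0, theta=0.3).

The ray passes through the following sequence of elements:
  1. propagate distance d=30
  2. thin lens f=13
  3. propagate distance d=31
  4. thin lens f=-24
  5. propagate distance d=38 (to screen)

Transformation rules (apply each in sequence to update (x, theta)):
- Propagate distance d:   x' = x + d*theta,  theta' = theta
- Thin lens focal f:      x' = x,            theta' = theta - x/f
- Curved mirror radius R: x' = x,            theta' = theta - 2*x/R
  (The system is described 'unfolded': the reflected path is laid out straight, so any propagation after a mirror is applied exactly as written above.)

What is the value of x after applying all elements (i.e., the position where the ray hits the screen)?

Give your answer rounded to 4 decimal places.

Initial: x=5.0000 theta=0.3000
After 1 (propagate distance d=30): x=14.0000 theta=0.3000
After 2 (thin lens f=13): x=14.0000 theta=-101/130 (≈-0.7769)
After 3 (propagate distance d=31): x=-1311/130 (≈-10.0846) theta=-101/130 (≈-0.7769)
After 4 (thin lens f=-24): x=-1311/130 (≈-10.0846) theta=-249/208 (≈-1.1971)
After 5 (propagate distance d=38 (to screen)): x=-55.5750 theta=-249/208 (≈-1.1971)
Rounded to 4 decimal places: x = -55.5750

Answer: -55.5750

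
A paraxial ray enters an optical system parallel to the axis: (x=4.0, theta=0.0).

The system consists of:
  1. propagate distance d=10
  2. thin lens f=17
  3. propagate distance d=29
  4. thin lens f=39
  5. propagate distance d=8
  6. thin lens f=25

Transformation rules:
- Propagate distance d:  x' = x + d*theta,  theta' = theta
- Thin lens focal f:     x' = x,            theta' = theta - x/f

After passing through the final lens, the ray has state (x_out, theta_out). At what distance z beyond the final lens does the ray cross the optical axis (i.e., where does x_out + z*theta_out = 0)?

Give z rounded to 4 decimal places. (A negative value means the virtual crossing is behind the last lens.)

Initial: x=4.0000 theta=0.0000
After 1 (propagate distance d=10): x=4.0000 theta=0.0000
After 2 (thin lens f=17): x=4.0000 theta=-4/17 (≈-0.2353)
After 3 (propagate distance d=29): x=-48/17 (≈-2.8235) theta=-4/17 (≈-0.2353)
After 4 (thin lens f=39): x=-48/17 (≈-2.8235) theta=-36/221 (≈-0.1629)
After 5 (propagate distance d=8): x=-912/221 (≈-4.1267) theta=-36/221 (≈-0.1629)
After 6 (thin lens f=25): x=-912/221 (≈-4.1267) theta=12/5525 (≈0.0022)
z_focus = -x_out/theta_out = -(-912/221)/(12/5525) = 1900.0000
Rounded to 4 decimal places: z = 1900.0000

Answer: 1900.0000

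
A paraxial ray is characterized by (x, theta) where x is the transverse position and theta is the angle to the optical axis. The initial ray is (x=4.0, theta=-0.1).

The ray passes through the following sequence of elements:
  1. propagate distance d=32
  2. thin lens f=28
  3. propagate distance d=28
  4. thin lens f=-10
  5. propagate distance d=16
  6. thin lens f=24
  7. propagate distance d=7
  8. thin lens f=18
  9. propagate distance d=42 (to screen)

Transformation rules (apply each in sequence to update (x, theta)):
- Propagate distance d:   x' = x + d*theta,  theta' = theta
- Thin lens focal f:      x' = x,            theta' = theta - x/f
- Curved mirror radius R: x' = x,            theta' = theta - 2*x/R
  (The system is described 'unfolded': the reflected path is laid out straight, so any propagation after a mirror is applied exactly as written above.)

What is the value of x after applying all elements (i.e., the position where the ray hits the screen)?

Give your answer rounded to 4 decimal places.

Initial: x=4.0000 theta=-0.1000
After 1 (propagate distance d=32): x=0.8000 theta=-0.1000
After 2 (thin lens f=28): x=0.8000 theta=-9/70 (≈-0.1286)
After 3 (propagate distance d=28): x=-2.8000 theta=-9/70 (≈-0.1286)
After 4 (thin lens f=-10): x=-2.8000 theta=-143/350 (≈-0.4086)
After 5 (propagate distance d=16): x=-1634/175 (≈-9.3371) theta=-143/350 (≈-0.4086)
After 6 (thin lens f=24): x=-1634/175 (≈-9.3371) theta=-41/2100 (≈-0.0195)
After 7 (propagate distance d=7): x=-3979/420 (≈-9.4738) theta=-41/2100 (≈-0.0195)
After 8 (thin lens f=18): x=-3979/420 (≈-9.4738) theta=19157/37800 (≈0.5068)
After 9 (propagate distance d=42 (to screen)): x=37207/3150 (≈11.8117) theta=19157/37800 (≈0.5068)
Rounded to 4 decimal places: x = 11.8117

Answer: 11.8117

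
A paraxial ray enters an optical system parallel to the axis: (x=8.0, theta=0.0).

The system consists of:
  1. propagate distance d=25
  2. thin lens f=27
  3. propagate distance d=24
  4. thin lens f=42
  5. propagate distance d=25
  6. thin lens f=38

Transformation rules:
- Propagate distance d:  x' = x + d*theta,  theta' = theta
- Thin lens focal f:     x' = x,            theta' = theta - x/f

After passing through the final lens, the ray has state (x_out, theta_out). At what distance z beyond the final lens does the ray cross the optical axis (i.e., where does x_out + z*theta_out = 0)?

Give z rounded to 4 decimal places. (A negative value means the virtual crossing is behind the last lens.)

Answer: -53.3924

Derivation:
Initial: x=8.0000 theta=0.0000
After 1 (propagate distance d=25): x=8.0000 theta=0.0000
After 2 (thin lens f=27): x=8.0000 theta=-8/27 (≈-0.2963)
After 3 (propagate distance d=24): x=8/9 (≈0.8889) theta=-8/27 (≈-0.2963)
After 4 (thin lens f=42): x=8/9 (≈0.8889) theta=-20/63 (≈-0.3175)
After 5 (propagate distance d=25): x=-148/21 (≈-7.0476) theta=-20/63 (≈-0.3175)
After 6 (thin lens f=38): x=-148/21 (≈-7.0476) theta=-158/1197 (≈-0.1320)
z_focus = -x_out/theta_out = -(-148/21)/(-158/1197) = -4218/79 ≈ -53.3924
Rounded to 4 decimal places: z = -53.3924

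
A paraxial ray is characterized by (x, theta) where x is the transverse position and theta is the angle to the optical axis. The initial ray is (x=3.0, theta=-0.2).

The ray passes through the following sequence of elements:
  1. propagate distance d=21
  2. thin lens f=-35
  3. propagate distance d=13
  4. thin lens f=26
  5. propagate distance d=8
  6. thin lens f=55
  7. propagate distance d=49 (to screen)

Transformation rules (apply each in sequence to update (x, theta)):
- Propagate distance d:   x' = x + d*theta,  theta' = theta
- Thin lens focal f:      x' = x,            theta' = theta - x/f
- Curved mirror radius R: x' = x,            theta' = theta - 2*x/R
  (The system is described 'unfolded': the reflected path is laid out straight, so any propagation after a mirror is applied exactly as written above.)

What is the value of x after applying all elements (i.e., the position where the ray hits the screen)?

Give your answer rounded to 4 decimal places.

Initial: x=3.0000 theta=-0.2000
After 1 (propagate distance d=21): x=-1.2000 theta=-0.2000
After 2 (thin lens f=-35): x=-1.2000 theta=-41/175 (≈-0.2343)
After 3 (propagate distance d=13): x=-743/175 (≈-4.2457) theta=-41/175 (≈-0.2343)
After 4 (thin lens f=26): x=-743/175 (≈-4.2457) theta=-323/4550 (≈-0.0710)
After 5 (propagate distance d=8): x=-10951/2275 (≈-4.8136) theta=-323/4550 (≈-0.0710)
After 6 (thin lens f=55): x=-10951/2275 (≈-4.8136) theta=591/35750 (≈0.0165)
After 7 (propagate distance d=49 (to screen)): x=-77069/19250 (≈-4.0036) theta=591/35750 (≈0.0165)
Rounded to 4 decimal places: x = -4.0036

Answer: -4.0036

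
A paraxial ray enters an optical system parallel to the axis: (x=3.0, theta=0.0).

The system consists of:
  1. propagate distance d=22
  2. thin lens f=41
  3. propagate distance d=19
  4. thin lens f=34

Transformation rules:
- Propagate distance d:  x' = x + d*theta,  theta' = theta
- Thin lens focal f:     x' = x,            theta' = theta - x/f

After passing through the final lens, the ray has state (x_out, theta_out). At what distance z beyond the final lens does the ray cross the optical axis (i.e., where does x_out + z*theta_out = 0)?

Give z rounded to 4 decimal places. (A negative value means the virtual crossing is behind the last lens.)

Initial: x=3.0000 theta=0.0000
After 1 (propagate distance d=22): x=3.0000 theta=0.0000
After 2 (thin lens f=41): x=3.0000 theta=-3/41 (≈-0.0732)
After 3 (propagate distance d=19): x=66/41 (≈1.6098) theta=-3/41 (≈-0.0732)
After 4 (thin lens f=34): x=66/41 (≈1.6098) theta=-84/697 (≈-0.1205)
z_focus = -x_out/theta_out = -(66/41)/(-84/697) = 187/14 ≈ 13.3571
Rounded to 4 decimal places: z = 13.3571

Answer: 13.3571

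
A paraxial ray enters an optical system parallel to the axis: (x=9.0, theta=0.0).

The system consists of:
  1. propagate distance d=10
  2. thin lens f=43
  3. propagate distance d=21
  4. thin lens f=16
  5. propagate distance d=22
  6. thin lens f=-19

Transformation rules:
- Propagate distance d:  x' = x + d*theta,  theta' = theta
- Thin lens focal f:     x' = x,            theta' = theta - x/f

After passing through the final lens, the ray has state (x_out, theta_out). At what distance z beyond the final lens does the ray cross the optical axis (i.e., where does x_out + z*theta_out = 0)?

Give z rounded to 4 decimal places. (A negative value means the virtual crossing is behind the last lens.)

Answer: -7.6252

Derivation:
Initial: x=9.0000 theta=0.0000
After 1 (propagate distance d=10): x=9.0000 theta=0.0000
After 2 (thin lens f=43): x=9.0000 theta=-9/43 (≈-0.2093)
After 3 (propagate distance d=21): x=198/43 (≈4.6047) theta=-9/43 (≈-0.2093)
After 4 (thin lens f=16): x=198/43 (≈4.6047) theta=-171/344 (≈-0.4971)
After 5 (propagate distance d=22): x=-1089/172 (≈-6.3314) theta=-171/344 (≈-0.4971)
After 6 (thin lens f=-19): x=-1089/172 (≈-6.3314) theta=-5427/6536 (≈-0.8303)
z_focus = -x_out/theta_out = -(-1089/172)/(-5427/6536) = -4598/603 ≈ -7.6252
Rounded to 4 decimal places: z = -7.6252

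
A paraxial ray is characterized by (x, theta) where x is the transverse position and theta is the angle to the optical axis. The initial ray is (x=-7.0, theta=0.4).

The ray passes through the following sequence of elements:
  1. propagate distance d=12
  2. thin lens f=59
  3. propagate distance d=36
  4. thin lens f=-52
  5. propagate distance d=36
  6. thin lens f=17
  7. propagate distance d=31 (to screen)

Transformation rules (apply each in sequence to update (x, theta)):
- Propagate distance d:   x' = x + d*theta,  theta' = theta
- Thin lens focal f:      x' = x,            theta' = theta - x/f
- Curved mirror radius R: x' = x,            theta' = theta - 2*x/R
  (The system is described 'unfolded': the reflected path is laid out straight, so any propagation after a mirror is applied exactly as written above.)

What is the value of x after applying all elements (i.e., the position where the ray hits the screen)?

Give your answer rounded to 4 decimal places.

Answer: -10.2086

Derivation:
Initial: x=-7.0000 theta=0.4000
After 1 (propagate distance d=12): x=-2.2000 theta=0.4000
After 2 (thin lens f=59): x=-2.2000 theta=129/295 (≈0.4373)
After 3 (propagate distance d=36): x=799/59 (≈13.5424) theta=129/295 (≈0.4373)
After 4 (thin lens f=-52): x=799/59 (≈13.5424) theta=10703/15340 (≈0.6977)
After 5 (propagate distance d=36): x=148262/3835 (≈38.6602) theta=10703/15340 (≈0.6977)
After 6 (thin lens f=17): x=148262/3835 (≈38.6602) theta=-411097/260780 (≈-1.5764)
After 7 (propagate distance d=31 (to screen)): x=-2662191/260780 (≈-10.2086) theta=-411097/260780 (≈-1.5764)
Rounded to 4 decimal places: x = -10.2086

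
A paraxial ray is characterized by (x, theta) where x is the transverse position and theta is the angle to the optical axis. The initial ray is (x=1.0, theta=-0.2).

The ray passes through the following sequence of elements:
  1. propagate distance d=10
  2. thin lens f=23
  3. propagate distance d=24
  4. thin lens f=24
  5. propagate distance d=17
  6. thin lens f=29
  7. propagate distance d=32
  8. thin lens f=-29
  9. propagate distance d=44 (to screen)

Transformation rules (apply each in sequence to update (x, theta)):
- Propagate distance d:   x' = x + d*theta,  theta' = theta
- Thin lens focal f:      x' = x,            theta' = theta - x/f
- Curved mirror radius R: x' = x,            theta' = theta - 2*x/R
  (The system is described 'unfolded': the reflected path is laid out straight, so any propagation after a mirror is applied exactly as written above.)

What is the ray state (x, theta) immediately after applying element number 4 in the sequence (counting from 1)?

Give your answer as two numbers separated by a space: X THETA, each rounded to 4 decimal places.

Initial: x=1.0000 theta=-0.2000
After 1 (propagate distance d=10): x=-1.0000 theta=-0.2000
After 2 (thin lens f=23): x=-1.0000 theta=-18/115 (≈-0.1565)
After 3 (propagate distance d=24): x=-547/115 (≈-4.7565) theta=-18/115 (≈-0.1565)
After 4 (thin lens f=24): x=-547/115 (≈-4.7565) theta=1/24 (≈0.0417)
Rounded to 4 decimal places: x = -4.7565, theta = 0.0417

Answer: -4.7565 0.0417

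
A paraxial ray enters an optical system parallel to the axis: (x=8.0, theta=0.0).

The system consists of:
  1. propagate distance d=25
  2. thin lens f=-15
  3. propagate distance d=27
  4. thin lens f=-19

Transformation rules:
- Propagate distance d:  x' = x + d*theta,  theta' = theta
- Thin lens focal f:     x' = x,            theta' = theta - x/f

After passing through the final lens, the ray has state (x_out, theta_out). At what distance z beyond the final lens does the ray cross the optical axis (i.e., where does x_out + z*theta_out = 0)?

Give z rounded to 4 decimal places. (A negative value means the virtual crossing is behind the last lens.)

Answer: -13.0820

Derivation:
Initial: x=8.0000 theta=0.0000
After 1 (propagate distance d=25): x=8.0000 theta=0.0000
After 2 (thin lens f=-15): x=8.0000 theta=8/15 (≈0.5333)
After 3 (propagate distance d=27): x=22.4000 theta=8/15 (≈0.5333)
After 4 (thin lens f=-19): x=22.4000 theta=488/285 (≈1.7123)
z_focus = -x_out/theta_out = -(22.4000)/(488/285) = -798/61 ≈ -13.0820
Rounded to 4 decimal places: z = -13.0820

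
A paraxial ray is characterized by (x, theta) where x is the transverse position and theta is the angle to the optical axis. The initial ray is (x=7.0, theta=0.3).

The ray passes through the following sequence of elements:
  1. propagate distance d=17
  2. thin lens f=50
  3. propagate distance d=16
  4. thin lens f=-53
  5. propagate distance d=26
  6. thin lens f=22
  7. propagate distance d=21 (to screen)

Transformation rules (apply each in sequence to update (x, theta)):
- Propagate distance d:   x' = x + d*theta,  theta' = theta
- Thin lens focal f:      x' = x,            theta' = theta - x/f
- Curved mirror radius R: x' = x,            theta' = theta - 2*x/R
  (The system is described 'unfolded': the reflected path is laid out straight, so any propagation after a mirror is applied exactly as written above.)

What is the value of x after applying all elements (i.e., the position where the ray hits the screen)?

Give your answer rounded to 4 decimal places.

Initial: x=7.0000 theta=0.3000
After 1 (propagate distance d=17): x=12.1000 theta=0.3000
After 2 (thin lens f=50): x=12.1000 theta=0.0580
After 3 (propagate distance d=16): x=13.0280 theta=0.0580
After 4 (thin lens f=-53): x=13.0280 theta=8051/26500 (≈0.3038)
After 5 (propagate distance d=26): x=138642/6625 (≈20.9271) theta=8051/26500 (≈0.3038)
After 6 (thin lens f=22): x=138642/6625 (≈20.9271) theta=-188723/291500 (≈-0.6474)
After 7 (propagate distance d=21 (to screen)): x=427413/58300 (≈7.3313) theta=-188723/291500 (≈-0.6474)
Rounded to 4 decimal places: x = 7.3313

Answer: 7.3313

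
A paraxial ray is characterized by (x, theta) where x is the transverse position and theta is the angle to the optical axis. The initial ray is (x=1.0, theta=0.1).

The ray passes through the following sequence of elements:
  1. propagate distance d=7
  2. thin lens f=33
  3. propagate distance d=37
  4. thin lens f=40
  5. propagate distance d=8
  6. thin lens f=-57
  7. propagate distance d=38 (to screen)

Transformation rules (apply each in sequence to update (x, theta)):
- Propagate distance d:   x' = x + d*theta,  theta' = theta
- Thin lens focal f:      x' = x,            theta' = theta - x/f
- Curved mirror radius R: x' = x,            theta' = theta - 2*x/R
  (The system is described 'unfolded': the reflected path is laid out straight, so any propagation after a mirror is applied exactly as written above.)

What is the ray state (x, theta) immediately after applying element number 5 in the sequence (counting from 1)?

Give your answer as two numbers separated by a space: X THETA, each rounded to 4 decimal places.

Initial: x=1.0000 theta=0.1000
After 1 (propagate distance d=7): x=1.7000 theta=0.1000
After 2 (thin lens f=33): x=1.7000 theta=8/165 (≈0.0485)
After 3 (propagate distance d=37): x=1153/330 (≈3.4939) theta=8/165 (≈0.0485)
After 4 (thin lens f=40): x=1153/330 (≈3.4939) theta=-171/4400 (≈-0.0389)
After 5 (propagate distance d=8): x=2626/825 (≈3.1830) theta=-171/4400 (≈-0.0389)
Rounded to 4 decimal places: x = 3.1830, theta = -0.0389

Answer: 3.1830 -0.0389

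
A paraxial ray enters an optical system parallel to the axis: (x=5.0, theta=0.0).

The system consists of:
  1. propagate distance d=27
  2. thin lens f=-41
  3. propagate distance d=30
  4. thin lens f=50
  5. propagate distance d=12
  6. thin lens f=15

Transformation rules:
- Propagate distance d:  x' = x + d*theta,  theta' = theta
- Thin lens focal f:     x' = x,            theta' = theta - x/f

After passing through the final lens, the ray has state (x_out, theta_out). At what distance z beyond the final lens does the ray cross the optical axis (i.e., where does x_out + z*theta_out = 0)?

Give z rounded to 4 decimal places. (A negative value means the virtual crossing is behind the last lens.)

Answer: 13.6922

Derivation:
Initial: x=5.0000 theta=0.0000
After 1 (propagate distance d=27): x=5.0000 theta=0.0000
After 2 (thin lens f=-41): x=5.0000 theta=5/41 (≈0.1220)
After 3 (propagate distance d=30): x=355/41 (≈8.6585) theta=5/41 (≈0.1220)
After 4 (thin lens f=50): x=355/41 (≈8.6585) theta=-21/410 (≈-0.0512)
After 5 (propagate distance d=12): x=1649/205 (≈8.0439) theta=-21/410 (≈-0.0512)
After 6 (thin lens f=15): x=1649/205 (≈8.0439) theta=-3613/6150 (≈-0.5875)
z_focus = -x_out/theta_out = -(1649/205)/(-3613/6150) = 49470/3613 ≈ 13.6922
Rounded to 4 decimal places: z = 13.6922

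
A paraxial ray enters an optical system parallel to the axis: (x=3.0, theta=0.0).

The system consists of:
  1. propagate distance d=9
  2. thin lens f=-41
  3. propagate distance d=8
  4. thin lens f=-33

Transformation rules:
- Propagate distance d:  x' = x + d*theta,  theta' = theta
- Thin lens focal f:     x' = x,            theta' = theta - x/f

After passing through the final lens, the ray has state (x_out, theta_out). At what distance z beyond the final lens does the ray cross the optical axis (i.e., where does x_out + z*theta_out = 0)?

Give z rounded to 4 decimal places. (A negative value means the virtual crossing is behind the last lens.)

Initial: x=3.0000 theta=0.0000
After 1 (propagate distance d=9): x=3.0000 theta=0.0000
After 2 (thin lens f=-41): x=3.0000 theta=3/41 (≈0.0732)
After 3 (propagate distance d=8): x=147/41 (≈3.5854) theta=3/41 (≈0.0732)
After 4 (thin lens f=-33): x=147/41 (≈3.5854) theta=2/11 (≈0.1818)
z_focus = -x_out/theta_out = -(147/41)/(2/11) = -1617/82 ≈ -19.7195
Rounded to 4 decimal places: z = -19.7195

Answer: -19.7195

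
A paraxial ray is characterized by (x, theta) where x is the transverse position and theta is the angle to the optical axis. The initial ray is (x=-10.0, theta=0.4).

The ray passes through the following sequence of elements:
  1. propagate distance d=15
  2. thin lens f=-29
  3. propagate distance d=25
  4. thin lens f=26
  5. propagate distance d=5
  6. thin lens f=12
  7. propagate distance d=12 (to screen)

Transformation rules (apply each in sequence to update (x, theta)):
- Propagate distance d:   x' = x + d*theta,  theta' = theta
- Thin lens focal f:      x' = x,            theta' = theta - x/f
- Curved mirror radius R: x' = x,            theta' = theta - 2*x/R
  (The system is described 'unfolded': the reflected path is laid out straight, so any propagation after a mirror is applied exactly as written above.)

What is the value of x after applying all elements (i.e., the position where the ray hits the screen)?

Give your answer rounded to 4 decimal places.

Initial: x=-10.0000 theta=0.4000
After 1 (propagate distance d=15): x=-4.0000 theta=0.4000
After 2 (thin lens f=-29): x=-4.0000 theta=38/145 (≈0.2621)
After 3 (propagate distance d=25): x=74/29 (≈2.5517) theta=38/145 (≈0.2621)
After 4 (thin lens f=26): x=74/29 (≈2.5517) theta=309/1885 (≈0.1639)
After 5 (propagate distance d=5): x=1271/377 (≈3.3714) theta=309/1885 (≈0.1639)
After 6 (thin lens f=12): x=1271/377 (≈3.3714) theta=-2647/22620 (≈-0.1170)
After 7 (propagate distance d=12 (to screen)): x=3708/1885 (≈1.9671) theta=-2647/22620 (≈-0.1170)
Rounded to 4 decimal places: x = 1.9671

Answer: 1.9671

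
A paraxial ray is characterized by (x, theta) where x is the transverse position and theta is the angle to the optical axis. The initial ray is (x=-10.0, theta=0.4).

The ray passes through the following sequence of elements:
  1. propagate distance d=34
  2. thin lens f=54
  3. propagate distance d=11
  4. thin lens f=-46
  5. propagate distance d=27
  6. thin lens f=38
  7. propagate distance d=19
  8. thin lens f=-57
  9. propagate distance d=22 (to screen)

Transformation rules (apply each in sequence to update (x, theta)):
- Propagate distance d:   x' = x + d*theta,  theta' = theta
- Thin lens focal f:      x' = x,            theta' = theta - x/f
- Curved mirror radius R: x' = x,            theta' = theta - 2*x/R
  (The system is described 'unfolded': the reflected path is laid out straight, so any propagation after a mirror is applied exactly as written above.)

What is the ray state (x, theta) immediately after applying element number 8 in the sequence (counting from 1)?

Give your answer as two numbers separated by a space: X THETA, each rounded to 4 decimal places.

Answer: 19.6007 0.2949

Derivation:
Initial: x=-10.0000 theta=0.4000
After 1 (propagate distance d=34): x=3.6000 theta=0.4000
After 2 (thin lens f=54): x=3.6000 theta=1/3 (≈0.3333)
After 3 (propagate distance d=11): x=109/15 (≈7.2667) theta=1/3 (≈0.3333)
After 4 (thin lens f=-46): x=109/15 (≈7.2667) theta=113/230 (≈0.4913)
After 5 (propagate distance d=27): x=14167/690 (≈20.5319) theta=113/230 (≈0.4913)
After 6 (thin lens f=38): x=14167/690 (≈20.5319) theta=-257/5244 (≈-0.0490)
After 7 (propagate distance d=19): x=27049/1380 (≈19.6007) theta=-257/5244 (≈-0.0490)
After 8 (thin lens f=-57): x=27049/1380 (≈19.6007) theta=11597/39330 (≈0.2949)
Rounded to 4 decimal places: x = 19.6007, theta = 0.2949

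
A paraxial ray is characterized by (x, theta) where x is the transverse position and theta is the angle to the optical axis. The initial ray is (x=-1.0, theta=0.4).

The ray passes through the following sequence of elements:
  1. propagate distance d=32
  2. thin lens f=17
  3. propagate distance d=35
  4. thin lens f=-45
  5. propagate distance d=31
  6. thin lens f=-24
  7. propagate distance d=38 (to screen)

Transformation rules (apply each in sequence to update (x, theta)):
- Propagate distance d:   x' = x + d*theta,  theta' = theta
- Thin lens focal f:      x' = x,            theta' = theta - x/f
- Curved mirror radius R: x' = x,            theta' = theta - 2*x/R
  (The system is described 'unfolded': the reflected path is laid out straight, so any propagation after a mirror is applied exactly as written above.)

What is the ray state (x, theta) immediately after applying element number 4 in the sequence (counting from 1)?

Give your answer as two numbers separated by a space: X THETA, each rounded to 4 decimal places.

Initial: x=-1.0000 theta=0.4000
After 1 (propagate distance d=32): x=11.8000 theta=0.4000
After 2 (thin lens f=17): x=11.8000 theta=-5/17 (≈-0.2941)
After 3 (propagate distance d=35): x=128/85 (≈1.5059) theta=-5/17 (≈-0.2941)
After 4 (thin lens f=-45): x=128/85 (≈1.5059) theta=-997/3825 (≈-0.2607)
Rounded to 4 decimal places: x = 1.5059, theta = -0.2607

Answer: 1.5059 -0.2607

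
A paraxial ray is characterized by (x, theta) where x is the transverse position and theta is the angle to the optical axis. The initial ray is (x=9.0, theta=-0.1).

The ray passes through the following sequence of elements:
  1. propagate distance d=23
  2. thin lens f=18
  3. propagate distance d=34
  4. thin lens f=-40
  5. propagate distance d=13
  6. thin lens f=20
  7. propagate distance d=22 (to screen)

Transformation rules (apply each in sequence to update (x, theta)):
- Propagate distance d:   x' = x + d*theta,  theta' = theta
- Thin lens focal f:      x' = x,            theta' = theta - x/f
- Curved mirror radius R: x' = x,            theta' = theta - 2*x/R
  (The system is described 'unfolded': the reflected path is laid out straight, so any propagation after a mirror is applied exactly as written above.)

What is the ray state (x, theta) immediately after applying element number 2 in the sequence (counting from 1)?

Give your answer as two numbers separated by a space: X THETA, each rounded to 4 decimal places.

Initial: x=9.0000 theta=-0.1000
After 1 (propagate distance d=23): x=6.7000 theta=-0.1000
After 2 (thin lens f=18): x=6.7000 theta=-17/36 (≈-0.4722)
Rounded to 4 decimal places: x = 6.7000, theta = -0.4722

Answer: 6.7000 -0.4722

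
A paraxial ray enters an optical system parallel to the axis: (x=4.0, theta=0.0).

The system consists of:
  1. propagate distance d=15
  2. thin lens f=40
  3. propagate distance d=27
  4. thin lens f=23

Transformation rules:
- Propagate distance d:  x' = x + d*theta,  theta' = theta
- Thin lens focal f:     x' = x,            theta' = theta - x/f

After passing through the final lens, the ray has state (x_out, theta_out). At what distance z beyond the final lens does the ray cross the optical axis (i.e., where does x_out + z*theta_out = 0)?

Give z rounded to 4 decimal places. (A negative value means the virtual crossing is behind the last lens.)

Answer: 8.3056

Derivation:
Initial: x=4.0000 theta=0.0000
After 1 (propagate distance d=15): x=4.0000 theta=0.0000
After 2 (thin lens f=40): x=4.0000 theta=-0.1000
After 3 (propagate distance d=27): x=1.3000 theta=-0.1000
After 4 (thin lens f=23): x=1.3000 theta=-18/115 (≈-0.1565)
z_focus = -x_out/theta_out = -(1.3000)/(-18/115) = 299/36 ≈ 8.3056
Rounded to 4 decimal places: z = 8.3056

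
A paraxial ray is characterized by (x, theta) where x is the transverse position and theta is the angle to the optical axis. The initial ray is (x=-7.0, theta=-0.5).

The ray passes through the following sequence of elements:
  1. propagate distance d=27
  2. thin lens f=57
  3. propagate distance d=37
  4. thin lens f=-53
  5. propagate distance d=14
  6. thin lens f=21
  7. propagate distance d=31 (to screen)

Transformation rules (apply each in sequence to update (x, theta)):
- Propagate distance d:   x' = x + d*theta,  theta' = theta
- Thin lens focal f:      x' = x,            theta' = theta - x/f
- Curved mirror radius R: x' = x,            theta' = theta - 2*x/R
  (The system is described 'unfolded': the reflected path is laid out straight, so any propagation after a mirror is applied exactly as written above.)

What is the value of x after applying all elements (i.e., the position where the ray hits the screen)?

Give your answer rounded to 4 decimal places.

Initial: x=-7.0000 theta=-0.5000
After 1 (propagate distance d=27): x=-20.5000 theta=-0.5000
After 2 (thin lens f=57): x=-20.5000 theta=-8/57 (≈-0.1404)
After 3 (propagate distance d=37): x=-2929/114 (≈-25.6930) theta=-8/57 (≈-0.1404)
After 4 (thin lens f=-53): x=-2929/114 (≈-25.6930) theta=-1259/2014 (≈-0.6251)
After 5 (propagate distance d=14): x=-208115/6042 (≈-34.4447) theta=-1259/2014 (≈-0.6251)
After 6 (thin lens f=21): x=-208115/6042 (≈-34.4447) theta=64399/63441 (≈1.0151)
After 7 (propagate distance d=31 (to screen)): x=-377677/126882 (≈-2.9766) theta=64399/63441 (≈1.0151)
Rounded to 4 decimal places: x = -2.9766

Answer: -2.9766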